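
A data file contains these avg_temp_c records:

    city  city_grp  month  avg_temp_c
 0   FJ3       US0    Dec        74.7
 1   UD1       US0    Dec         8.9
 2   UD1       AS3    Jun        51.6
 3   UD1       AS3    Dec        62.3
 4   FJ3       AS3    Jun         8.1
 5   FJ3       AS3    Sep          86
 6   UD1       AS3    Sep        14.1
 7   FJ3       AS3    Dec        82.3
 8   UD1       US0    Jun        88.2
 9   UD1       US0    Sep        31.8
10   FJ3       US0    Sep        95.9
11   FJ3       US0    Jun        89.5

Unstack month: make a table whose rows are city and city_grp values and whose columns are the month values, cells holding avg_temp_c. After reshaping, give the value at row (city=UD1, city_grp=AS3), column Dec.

Wide layout: rows indexed by city and city_grp, columns are the 3 distinct month values (Dec, Jun, Sep).
Cell (city=UD1, city_grp=AS3, month=Dec) draws from the long row where city=UD1, city_grp=AS3 and month=Dec, which has avg_temp_c=62.3.

62.3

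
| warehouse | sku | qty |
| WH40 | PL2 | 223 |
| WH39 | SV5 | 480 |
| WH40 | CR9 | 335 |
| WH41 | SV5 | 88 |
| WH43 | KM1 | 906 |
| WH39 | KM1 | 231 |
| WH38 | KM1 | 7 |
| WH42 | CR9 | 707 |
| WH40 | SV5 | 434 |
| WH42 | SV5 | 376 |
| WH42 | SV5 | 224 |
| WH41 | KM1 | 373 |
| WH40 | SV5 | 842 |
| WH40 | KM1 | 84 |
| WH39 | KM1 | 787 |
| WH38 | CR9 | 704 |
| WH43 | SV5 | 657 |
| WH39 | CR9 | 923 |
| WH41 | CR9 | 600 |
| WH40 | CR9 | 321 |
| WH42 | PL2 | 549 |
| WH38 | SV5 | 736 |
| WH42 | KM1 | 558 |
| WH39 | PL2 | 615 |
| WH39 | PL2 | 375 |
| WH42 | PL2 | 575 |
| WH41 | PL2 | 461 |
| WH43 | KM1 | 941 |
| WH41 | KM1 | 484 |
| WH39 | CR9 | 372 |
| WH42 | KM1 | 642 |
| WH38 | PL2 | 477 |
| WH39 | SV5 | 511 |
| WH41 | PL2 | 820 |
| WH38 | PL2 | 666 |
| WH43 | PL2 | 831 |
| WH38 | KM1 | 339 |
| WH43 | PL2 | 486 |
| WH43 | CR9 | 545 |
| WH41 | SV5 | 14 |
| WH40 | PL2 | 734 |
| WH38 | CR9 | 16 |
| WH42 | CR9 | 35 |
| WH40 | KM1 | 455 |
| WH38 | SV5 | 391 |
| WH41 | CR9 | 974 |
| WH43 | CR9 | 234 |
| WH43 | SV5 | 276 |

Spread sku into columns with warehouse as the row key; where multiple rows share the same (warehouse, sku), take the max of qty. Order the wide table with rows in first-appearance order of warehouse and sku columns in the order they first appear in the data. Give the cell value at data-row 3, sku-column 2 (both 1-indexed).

88

With rows in first-appearance order of warehouse, row 3 is warehouse=WH41. sku columns in first-appearance order: PL2, SV5, CR9, KM1; column 2 is SV5.
Long rows with warehouse=WH41, sku=SV5: max(88, 14) = 88.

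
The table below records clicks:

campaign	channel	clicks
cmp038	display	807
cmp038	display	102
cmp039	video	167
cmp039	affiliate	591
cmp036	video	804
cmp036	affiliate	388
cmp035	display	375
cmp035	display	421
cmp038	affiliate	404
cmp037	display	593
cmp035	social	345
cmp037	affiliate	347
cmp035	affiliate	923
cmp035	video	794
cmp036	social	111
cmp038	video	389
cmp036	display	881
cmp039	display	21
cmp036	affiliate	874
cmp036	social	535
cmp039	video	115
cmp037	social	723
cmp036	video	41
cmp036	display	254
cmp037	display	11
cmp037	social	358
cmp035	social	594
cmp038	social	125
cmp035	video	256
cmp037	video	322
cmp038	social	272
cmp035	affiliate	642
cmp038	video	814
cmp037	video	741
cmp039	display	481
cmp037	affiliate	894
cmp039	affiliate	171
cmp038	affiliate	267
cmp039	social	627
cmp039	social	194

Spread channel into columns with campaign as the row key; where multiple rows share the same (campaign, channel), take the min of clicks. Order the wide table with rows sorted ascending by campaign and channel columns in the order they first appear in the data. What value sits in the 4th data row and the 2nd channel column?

With rows sorted ascending by campaign, row 4 is campaign=cmp038. channel columns in first-appearance order: display, video, affiliate, social; column 2 is video.
Long rows with campaign=cmp038, channel=video: min(389, 814) = 389.

389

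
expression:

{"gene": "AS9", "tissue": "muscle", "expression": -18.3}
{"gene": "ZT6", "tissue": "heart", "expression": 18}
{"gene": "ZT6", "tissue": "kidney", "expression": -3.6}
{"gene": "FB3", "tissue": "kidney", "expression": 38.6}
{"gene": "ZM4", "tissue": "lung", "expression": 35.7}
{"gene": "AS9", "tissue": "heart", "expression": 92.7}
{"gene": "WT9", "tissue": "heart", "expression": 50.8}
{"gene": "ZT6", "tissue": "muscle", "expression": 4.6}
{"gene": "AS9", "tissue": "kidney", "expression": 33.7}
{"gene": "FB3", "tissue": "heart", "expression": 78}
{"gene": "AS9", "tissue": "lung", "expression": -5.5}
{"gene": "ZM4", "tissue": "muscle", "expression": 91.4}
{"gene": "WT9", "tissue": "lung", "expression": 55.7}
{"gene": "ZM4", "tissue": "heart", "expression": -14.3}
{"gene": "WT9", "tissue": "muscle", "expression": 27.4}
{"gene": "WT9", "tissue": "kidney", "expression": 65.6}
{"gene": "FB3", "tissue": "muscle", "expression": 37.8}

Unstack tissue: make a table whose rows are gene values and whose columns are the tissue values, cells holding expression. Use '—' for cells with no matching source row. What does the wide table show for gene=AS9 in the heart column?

92.7

The long row with gene=AS9, tissue=heart has expression=92.7.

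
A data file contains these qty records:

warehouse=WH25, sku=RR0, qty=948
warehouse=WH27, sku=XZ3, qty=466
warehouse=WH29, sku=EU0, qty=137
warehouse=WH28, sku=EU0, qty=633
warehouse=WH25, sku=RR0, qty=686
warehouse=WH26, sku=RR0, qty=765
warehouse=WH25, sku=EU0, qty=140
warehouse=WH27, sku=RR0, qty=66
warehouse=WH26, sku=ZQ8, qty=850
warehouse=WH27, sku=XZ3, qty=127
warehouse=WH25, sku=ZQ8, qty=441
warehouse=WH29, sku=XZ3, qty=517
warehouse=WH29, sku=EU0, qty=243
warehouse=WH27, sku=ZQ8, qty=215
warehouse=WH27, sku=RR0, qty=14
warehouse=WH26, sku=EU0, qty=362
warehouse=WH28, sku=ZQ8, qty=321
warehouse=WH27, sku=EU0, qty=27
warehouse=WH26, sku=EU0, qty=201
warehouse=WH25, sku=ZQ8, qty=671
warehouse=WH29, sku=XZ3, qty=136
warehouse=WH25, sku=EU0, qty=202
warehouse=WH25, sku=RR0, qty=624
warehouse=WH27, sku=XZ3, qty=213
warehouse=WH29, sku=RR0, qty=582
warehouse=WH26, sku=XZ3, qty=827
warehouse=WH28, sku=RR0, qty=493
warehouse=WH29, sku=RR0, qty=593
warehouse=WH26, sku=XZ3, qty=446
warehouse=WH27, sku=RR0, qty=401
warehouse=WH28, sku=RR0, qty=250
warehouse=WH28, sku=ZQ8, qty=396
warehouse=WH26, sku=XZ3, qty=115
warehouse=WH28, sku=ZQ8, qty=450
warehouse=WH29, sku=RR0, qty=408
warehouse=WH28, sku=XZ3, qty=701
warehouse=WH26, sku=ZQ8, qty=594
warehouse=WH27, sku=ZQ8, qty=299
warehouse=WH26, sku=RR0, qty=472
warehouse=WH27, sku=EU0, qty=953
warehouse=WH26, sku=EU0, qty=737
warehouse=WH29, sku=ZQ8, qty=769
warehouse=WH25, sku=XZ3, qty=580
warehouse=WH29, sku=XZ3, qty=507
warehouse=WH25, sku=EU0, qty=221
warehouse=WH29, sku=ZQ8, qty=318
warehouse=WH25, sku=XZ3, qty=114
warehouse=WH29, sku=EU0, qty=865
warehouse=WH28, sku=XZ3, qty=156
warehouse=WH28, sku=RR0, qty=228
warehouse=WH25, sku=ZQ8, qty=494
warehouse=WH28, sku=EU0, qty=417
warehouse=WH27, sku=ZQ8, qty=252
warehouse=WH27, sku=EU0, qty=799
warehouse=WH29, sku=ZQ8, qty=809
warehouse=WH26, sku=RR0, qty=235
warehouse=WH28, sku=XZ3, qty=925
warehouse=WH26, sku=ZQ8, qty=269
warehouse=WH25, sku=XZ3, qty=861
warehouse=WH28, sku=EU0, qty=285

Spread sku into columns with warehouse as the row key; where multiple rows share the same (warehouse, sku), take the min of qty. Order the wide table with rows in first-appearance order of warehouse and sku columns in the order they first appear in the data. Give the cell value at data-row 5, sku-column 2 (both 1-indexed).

With rows in first-appearance order of warehouse, row 5 is warehouse=WH26. sku columns in first-appearance order: RR0, XZ3, EU0, ZQ8; column 2 is XZ3.
Long rows with warehouse=WH26, sku=XZ3: min(827, 446, 115) = 115.

115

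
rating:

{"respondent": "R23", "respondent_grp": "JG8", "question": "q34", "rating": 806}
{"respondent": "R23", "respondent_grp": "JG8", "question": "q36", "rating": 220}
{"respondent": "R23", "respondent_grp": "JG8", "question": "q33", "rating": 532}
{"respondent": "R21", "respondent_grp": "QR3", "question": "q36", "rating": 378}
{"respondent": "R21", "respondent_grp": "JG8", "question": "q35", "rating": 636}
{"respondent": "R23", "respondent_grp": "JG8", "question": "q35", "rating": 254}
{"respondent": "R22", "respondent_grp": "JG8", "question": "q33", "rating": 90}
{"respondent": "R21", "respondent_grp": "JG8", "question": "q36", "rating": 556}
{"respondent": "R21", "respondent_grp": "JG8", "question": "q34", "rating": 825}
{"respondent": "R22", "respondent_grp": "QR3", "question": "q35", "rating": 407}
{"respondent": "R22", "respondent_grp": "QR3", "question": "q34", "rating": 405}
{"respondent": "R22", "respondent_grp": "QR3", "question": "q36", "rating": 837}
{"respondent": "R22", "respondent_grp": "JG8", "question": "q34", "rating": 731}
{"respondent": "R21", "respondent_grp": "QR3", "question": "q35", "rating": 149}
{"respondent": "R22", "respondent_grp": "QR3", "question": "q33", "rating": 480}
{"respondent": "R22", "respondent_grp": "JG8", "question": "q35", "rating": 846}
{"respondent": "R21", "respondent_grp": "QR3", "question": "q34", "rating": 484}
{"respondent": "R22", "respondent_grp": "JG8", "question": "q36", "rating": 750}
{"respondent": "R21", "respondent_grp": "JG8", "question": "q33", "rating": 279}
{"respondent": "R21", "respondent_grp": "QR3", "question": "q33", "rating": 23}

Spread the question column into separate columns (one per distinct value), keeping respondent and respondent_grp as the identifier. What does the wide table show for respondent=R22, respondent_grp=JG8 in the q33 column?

90

Wide layout: rows indexed by respondent and respondent_grp, columns are the 4 distinct question values (q34, q36, q33, q35).
Cell (respondent=R22, respondent_grp=JG8, question=q33) draws from the long row where respondent=R22, respondent_grp=JG8 and question=q33, which has rating=90.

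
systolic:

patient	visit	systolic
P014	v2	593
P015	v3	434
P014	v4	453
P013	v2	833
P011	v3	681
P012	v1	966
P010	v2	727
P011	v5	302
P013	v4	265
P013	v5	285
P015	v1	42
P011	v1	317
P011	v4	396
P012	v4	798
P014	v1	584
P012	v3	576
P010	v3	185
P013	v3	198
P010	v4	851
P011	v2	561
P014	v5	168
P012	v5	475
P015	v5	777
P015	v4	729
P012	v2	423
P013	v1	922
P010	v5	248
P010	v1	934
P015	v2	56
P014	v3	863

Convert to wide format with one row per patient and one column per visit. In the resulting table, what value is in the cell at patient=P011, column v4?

Wide layout: rows indexed by patient, columns are the 5 distinct visit values (v2, v3, v4, v1, v5).
Cell (patient=P011, visit=v4) draws from the long row where patient=P011 and visit=v4, which has systolic=396.

396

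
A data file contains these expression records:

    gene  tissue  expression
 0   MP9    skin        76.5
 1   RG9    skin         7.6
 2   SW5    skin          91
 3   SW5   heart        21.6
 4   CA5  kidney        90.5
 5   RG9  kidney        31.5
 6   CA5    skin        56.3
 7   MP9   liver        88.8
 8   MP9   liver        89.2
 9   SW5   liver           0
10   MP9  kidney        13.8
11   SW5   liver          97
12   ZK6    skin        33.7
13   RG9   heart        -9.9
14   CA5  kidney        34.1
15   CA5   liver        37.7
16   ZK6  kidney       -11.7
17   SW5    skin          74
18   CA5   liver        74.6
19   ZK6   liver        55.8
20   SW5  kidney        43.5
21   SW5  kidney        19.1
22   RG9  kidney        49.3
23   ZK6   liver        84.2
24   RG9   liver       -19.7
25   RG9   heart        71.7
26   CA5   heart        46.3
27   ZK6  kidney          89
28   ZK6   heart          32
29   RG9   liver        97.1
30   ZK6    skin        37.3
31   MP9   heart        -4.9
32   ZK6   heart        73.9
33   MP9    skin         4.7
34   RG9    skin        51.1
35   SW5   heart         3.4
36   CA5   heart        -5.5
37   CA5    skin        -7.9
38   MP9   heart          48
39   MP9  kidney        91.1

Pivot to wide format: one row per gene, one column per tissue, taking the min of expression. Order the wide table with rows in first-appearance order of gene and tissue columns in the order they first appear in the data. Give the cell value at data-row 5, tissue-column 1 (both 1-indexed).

With rows in first-appearance order of gene, row 5 is gene=ZK6. tissue columns in first-appearance order: skin, heart, kidney, liver; column 1 is skin.
Long rows with gene=ZK6, tissue=skin: min(33.7, 37.3) = 33.7.

33.7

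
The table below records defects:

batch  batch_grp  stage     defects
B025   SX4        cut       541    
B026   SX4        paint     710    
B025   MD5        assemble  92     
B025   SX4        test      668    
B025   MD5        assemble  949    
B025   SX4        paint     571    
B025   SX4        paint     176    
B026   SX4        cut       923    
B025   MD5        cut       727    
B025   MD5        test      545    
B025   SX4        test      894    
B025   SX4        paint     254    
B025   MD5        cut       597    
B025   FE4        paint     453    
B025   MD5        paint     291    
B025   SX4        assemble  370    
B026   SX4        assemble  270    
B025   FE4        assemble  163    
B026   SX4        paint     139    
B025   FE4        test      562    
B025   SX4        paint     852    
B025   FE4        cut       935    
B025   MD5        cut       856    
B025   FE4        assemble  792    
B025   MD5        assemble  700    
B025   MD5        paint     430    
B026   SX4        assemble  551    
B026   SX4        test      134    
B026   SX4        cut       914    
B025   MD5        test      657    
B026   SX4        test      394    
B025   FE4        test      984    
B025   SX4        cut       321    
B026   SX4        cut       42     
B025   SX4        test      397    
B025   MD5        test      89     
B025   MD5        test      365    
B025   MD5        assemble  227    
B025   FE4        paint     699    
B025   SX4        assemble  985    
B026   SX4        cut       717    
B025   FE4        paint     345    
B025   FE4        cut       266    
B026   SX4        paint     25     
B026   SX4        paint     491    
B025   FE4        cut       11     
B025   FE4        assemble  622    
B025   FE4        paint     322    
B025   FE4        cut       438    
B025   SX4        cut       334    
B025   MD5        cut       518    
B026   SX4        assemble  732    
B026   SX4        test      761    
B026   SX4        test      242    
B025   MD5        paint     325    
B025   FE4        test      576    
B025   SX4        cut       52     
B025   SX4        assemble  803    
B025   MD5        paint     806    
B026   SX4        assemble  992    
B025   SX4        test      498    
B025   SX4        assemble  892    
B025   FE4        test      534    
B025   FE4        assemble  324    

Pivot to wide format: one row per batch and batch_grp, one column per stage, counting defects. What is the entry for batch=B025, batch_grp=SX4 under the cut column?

Rows with batch=B025, batch_grp=SX4 and stage=cut: defects values are 541, 321, 334, 52.
4 rows match — count = 4.

4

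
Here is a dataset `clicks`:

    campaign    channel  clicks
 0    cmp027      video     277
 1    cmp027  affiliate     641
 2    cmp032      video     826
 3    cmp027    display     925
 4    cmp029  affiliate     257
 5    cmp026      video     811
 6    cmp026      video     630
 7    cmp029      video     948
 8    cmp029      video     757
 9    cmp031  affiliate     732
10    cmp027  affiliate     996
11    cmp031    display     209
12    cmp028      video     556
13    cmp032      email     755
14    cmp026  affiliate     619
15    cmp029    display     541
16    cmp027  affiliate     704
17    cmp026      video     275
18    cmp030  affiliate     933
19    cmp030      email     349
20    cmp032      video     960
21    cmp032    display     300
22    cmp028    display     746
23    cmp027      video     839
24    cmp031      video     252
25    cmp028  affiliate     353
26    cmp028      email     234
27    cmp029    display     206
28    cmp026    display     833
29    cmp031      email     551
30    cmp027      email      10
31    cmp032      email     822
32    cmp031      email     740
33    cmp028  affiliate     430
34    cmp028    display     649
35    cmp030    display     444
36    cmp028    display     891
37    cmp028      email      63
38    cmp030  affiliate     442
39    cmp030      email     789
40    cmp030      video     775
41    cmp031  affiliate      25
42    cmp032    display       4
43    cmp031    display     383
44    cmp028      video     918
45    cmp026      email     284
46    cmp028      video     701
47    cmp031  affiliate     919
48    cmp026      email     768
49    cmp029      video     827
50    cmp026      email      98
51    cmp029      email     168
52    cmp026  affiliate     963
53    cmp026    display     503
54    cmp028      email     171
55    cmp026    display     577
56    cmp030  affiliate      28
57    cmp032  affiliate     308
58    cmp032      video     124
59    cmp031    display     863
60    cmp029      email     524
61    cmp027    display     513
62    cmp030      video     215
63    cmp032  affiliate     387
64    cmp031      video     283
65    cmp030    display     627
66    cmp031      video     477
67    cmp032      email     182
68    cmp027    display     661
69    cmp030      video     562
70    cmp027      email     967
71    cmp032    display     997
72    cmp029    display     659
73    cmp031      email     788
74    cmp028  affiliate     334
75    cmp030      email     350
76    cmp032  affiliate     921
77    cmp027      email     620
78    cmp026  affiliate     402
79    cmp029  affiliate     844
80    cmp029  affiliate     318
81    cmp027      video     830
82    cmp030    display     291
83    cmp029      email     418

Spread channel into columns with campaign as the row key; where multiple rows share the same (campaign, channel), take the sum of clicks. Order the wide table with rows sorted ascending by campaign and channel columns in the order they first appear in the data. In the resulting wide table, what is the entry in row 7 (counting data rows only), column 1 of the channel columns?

1910

With rows sorted ascending by campaign, row 7 is campaign=cmp032. channel columns in first-appearance order: video, affiliate, display, email; column 1 is video.
Long rows with campaign=cmp032, channel=video: 826 + 960 + 124 = 1910.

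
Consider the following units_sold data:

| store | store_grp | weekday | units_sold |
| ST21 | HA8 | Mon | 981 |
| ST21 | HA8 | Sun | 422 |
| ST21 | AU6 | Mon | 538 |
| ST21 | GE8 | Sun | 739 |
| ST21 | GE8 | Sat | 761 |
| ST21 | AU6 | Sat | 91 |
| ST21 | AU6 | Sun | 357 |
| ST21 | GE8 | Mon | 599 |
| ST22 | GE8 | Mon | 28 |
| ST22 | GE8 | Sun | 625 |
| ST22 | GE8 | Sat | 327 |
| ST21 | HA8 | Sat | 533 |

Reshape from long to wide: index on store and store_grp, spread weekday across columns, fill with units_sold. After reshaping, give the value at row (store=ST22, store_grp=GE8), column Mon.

28

Wide layout: rows indexed by store and store_grp, columns are the 3 distinct weekday values (Mon, Sun, Sat).
Cell (store=ST22, store_grp=GE8, weekday=Mon) draws from the long row where store=ST22, store_grp=GE8 and weekday=Mon, which has units_sold=28.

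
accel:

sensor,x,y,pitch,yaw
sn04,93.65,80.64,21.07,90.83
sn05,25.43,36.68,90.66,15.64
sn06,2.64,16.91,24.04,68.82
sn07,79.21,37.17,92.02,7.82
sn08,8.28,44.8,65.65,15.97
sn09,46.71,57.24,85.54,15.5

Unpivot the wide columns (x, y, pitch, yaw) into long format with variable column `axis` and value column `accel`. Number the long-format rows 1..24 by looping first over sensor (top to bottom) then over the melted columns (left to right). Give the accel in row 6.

36.68

24 rows total (6 × 4). Row 6: index ⌊(6-1)/4⌋ = 1 into sensor → sn05; (6-1) mod 4 = 1 into the melted columns → y.
So row 6 is (sn05, y, 36.68); accel = 36.68.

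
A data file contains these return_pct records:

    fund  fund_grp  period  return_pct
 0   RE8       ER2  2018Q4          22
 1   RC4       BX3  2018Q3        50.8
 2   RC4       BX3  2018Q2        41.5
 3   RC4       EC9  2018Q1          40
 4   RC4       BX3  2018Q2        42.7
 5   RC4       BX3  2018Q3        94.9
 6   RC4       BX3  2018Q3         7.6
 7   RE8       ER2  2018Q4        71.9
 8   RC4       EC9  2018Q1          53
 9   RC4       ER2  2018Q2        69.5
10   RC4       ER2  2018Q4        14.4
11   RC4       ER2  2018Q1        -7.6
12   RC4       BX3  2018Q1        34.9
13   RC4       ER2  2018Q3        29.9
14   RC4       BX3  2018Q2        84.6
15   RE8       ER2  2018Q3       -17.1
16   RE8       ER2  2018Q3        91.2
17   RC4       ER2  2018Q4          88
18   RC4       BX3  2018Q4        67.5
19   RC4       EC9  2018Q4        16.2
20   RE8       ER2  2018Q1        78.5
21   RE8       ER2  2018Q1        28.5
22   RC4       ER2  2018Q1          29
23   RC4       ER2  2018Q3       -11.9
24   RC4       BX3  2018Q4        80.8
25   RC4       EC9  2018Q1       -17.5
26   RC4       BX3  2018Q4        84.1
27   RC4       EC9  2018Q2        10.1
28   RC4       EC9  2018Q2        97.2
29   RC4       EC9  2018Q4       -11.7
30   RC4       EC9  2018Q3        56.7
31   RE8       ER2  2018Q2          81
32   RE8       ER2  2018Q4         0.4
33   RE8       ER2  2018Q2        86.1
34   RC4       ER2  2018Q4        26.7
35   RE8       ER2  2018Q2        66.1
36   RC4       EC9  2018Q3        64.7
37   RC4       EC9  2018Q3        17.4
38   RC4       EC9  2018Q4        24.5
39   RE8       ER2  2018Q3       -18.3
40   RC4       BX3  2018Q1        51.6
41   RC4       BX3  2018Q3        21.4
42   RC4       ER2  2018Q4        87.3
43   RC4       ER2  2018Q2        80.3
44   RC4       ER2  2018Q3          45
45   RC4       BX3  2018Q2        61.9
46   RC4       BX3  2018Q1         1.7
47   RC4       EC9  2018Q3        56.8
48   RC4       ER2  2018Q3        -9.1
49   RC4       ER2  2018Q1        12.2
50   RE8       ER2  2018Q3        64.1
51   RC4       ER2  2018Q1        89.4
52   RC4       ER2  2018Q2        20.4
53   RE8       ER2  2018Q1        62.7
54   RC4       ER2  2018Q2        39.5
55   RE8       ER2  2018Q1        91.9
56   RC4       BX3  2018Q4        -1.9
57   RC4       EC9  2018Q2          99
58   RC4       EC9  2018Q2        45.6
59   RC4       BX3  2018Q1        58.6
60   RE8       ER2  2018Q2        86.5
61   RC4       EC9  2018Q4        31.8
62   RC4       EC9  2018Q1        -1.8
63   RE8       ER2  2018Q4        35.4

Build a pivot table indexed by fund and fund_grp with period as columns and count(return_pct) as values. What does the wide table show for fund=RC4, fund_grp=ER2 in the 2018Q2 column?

Rows with fund=RC4, fund_grp=ER2 and period=2018Q2: return_pct values are 69.5, 80.3, 20.4, 39.5.
4 rows match — count = 4.

4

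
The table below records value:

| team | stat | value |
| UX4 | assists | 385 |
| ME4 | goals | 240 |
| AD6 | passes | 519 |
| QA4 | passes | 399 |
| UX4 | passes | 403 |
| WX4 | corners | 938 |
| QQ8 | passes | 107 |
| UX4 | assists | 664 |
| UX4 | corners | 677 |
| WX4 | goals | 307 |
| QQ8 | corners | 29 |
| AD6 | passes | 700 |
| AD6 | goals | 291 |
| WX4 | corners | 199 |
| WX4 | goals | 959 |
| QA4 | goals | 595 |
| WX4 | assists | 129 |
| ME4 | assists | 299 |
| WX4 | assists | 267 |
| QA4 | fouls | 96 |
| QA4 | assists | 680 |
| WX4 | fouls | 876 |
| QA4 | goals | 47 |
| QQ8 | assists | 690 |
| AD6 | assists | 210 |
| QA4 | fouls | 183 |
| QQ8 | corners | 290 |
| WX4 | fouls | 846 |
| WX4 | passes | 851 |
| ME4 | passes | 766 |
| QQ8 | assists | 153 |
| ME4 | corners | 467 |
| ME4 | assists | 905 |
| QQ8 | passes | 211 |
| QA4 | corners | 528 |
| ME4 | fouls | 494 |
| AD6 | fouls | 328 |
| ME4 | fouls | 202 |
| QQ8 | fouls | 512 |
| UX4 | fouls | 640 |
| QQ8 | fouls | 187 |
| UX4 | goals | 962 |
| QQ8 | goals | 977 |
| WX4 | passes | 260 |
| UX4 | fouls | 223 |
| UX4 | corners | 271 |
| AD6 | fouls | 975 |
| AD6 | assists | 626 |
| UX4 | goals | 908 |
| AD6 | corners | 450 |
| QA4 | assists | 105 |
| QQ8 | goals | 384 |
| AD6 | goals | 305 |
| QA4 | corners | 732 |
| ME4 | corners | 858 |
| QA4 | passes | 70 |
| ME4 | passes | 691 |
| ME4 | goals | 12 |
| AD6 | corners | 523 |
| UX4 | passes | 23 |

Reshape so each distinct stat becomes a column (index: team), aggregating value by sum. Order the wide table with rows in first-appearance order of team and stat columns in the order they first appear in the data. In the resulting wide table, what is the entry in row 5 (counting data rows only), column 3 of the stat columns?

1111

With rows in first-appearance order of team, row 5 is team=WX4. stat columns in first-appearance order: assists, goals, passes, corners, fouls; column 3 is passes.
Long rows with team=WX4, stat=passes: 851 + 260 = 1111.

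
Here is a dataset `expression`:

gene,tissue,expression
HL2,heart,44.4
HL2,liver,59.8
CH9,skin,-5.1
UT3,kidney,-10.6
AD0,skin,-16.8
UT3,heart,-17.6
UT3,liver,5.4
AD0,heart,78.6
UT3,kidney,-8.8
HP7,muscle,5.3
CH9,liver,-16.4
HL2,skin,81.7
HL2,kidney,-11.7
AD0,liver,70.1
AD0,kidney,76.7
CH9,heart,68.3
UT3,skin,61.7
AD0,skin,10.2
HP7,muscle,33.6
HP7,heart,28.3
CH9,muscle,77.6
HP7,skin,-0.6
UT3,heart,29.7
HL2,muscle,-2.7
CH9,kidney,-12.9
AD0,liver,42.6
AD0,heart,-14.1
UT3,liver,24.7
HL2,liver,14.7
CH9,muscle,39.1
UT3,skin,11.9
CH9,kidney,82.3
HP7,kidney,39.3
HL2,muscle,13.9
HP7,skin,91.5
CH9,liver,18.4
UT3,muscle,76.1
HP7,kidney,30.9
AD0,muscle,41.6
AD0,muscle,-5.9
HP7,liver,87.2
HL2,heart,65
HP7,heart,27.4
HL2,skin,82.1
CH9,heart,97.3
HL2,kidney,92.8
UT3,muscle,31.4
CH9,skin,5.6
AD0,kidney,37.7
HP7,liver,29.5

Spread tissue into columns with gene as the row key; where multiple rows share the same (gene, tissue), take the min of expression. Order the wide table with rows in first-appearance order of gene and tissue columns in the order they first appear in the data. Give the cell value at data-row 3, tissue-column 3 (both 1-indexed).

With rows in first-appearance order of gene, row 3 is gene=UT3. tissue columns in first-appearance order: heart, liver, skin, kidney, muscle; column 3 is skin.
Long rows with gene=UT3, tissue=skin: min(61.7, 11.9) = 11.9.

11.9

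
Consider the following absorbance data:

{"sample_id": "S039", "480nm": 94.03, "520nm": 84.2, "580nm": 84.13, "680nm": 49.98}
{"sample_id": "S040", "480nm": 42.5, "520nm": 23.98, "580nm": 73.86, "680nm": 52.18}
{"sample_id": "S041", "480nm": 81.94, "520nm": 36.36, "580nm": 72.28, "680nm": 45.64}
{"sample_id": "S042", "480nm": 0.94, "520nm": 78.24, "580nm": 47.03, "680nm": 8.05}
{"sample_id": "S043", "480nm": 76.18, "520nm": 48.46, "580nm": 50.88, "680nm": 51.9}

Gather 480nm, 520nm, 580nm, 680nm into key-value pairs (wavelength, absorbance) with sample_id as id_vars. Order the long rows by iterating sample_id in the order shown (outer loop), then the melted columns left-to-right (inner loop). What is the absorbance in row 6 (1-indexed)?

20 rows total (5 × 4). Row 6: index ⌊(6-1)/4⌋ = 1 into sample_id → S040; (6-1) mod 4 = 1 into the melted columns → 520nm.
So row 6 is (S040, 520nm, 23.98); absorbance = 23.98.

23.98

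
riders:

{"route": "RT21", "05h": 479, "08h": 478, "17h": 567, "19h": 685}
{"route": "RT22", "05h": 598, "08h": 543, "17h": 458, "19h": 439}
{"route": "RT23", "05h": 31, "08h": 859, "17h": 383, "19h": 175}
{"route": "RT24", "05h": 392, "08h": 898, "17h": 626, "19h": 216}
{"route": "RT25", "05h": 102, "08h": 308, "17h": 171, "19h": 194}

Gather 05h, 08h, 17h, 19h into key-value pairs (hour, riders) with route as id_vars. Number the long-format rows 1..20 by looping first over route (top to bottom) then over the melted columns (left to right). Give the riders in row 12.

175

20 rows total (5 × 4). Row 12: index ⌊(12-1)/4⌋ = 2 into route → RT23; (12-1) mod 4 = 3 into the melted columns → 19h.
So row 12 is (RT23, 19h, 175); riders = 175.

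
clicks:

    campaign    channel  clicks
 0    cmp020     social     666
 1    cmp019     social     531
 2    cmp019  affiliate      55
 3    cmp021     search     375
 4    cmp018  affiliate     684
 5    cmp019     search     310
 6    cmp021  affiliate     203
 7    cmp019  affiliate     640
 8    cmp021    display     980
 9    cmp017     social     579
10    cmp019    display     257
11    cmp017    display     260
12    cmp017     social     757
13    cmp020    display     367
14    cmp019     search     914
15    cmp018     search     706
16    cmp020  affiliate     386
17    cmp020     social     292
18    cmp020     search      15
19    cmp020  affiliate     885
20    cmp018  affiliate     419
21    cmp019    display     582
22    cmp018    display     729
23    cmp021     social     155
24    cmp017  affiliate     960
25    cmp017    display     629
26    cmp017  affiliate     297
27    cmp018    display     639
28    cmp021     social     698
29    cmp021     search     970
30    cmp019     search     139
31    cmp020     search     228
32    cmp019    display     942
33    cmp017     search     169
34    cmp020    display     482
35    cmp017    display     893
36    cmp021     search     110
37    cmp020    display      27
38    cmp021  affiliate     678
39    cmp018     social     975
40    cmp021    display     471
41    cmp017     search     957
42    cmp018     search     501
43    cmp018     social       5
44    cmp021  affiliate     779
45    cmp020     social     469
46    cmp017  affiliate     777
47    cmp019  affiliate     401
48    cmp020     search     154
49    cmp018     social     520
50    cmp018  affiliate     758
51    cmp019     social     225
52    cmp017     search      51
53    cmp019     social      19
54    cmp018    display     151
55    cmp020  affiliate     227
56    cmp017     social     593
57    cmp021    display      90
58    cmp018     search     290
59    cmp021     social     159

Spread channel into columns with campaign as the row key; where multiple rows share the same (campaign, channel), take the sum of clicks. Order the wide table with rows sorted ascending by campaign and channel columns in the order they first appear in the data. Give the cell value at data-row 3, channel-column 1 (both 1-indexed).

775

With rows sorted ascending by campaign, row 3 is campaign=cmp019. channel columns in first-appearance order: social, affiliate, search, display; column 1 is social.
Long rows with campaign=cmp019, channel=social: 531 + 225 + 19 = 775.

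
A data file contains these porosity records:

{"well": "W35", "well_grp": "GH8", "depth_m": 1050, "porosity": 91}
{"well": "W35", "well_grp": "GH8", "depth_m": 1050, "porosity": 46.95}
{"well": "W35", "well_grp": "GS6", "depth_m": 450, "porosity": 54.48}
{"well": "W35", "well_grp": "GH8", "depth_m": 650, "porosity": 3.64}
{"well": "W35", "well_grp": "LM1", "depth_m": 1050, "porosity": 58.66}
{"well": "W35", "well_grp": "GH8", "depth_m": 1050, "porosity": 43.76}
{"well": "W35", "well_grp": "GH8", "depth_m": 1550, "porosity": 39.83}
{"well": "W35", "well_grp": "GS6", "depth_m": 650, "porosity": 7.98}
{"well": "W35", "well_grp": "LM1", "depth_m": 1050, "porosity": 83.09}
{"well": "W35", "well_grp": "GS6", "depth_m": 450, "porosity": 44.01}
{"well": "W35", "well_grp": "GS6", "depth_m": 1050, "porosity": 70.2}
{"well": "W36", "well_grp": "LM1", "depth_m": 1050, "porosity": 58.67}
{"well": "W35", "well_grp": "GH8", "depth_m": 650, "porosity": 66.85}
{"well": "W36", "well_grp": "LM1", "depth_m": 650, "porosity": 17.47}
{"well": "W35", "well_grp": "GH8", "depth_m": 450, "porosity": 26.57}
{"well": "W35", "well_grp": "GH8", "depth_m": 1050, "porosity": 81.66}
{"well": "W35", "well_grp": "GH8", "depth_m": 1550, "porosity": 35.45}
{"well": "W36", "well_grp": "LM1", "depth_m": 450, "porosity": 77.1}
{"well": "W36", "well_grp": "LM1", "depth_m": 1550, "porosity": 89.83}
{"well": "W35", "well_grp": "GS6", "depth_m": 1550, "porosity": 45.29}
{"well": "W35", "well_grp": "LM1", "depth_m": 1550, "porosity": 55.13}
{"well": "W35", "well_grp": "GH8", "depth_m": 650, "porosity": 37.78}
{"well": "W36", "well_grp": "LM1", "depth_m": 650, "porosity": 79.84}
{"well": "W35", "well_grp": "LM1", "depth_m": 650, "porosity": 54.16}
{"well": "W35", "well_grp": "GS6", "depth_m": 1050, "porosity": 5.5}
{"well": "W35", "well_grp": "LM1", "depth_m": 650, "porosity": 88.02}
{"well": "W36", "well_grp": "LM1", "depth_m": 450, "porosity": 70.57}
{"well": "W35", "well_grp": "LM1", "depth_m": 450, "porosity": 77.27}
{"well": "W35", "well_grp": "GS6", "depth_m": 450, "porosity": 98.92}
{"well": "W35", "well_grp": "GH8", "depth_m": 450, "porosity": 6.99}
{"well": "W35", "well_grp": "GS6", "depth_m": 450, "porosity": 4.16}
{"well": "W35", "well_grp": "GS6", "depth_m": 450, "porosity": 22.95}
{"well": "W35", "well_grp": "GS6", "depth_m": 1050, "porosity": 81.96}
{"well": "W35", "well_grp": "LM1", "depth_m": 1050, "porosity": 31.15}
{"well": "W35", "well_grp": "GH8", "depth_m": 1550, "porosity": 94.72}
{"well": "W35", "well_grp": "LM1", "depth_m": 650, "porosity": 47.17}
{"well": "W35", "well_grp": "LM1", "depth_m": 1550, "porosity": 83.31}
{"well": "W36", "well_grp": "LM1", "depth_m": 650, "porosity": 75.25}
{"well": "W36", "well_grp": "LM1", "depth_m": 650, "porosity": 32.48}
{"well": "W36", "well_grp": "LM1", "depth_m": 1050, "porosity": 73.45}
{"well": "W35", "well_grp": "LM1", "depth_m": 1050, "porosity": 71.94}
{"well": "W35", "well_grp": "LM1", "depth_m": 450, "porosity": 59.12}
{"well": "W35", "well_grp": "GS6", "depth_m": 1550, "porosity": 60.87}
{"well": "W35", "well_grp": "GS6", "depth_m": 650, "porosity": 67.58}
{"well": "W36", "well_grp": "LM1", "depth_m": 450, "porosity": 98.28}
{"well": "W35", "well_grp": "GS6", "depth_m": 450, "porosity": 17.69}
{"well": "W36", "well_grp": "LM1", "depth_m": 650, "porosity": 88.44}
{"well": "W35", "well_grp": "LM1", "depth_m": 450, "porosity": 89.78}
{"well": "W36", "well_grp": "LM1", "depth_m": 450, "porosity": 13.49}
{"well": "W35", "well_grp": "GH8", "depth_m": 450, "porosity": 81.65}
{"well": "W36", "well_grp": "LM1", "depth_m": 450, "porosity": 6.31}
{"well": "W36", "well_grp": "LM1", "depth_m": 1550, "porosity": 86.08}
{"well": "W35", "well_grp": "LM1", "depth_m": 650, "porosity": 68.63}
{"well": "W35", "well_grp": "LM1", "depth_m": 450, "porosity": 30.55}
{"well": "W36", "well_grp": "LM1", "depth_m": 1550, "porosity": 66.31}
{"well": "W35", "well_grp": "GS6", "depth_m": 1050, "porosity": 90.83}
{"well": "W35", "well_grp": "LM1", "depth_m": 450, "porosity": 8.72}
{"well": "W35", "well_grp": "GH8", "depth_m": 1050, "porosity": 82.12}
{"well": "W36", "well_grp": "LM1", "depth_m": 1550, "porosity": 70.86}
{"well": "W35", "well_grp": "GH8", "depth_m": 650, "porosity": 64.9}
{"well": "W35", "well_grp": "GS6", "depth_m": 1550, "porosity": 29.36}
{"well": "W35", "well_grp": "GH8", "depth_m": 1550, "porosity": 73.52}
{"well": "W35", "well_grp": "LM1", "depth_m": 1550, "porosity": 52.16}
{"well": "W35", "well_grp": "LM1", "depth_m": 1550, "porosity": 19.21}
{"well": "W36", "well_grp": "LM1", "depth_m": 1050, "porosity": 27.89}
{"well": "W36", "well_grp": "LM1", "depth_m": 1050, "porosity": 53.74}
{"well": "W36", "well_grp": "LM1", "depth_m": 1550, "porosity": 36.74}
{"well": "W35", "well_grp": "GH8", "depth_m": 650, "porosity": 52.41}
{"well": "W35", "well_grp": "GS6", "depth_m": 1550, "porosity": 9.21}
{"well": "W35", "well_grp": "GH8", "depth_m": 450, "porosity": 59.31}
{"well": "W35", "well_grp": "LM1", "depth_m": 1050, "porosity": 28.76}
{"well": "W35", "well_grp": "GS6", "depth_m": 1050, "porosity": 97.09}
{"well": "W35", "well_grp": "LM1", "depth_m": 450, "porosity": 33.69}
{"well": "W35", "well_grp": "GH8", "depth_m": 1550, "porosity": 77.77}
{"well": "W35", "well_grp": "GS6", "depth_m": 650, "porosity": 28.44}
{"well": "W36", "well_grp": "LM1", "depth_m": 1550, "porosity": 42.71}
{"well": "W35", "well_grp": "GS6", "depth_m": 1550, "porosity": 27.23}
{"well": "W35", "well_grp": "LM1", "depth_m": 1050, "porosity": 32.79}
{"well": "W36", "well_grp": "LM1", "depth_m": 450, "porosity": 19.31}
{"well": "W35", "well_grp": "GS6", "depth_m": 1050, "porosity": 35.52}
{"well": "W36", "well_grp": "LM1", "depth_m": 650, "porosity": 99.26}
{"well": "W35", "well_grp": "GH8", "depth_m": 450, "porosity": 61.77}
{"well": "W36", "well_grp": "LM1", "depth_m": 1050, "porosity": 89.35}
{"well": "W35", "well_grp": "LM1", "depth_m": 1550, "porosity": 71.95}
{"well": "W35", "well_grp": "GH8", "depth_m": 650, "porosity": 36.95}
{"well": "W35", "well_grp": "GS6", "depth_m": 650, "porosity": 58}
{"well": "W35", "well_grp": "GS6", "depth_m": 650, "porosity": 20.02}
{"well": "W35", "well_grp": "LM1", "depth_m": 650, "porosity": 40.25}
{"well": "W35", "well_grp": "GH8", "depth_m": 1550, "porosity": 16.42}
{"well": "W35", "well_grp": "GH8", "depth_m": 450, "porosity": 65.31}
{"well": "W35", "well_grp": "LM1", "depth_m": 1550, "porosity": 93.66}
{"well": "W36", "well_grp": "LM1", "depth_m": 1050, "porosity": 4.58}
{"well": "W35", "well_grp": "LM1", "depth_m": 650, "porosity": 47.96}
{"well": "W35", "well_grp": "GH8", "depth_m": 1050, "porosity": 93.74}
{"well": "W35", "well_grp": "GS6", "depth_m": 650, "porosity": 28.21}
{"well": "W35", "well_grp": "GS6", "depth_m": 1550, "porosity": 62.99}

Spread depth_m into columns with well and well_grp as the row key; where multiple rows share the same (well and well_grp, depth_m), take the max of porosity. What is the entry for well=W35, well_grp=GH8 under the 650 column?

66.85

Rows with well=W35, well_grp=GH8 and depth_m=650: porosity values are 3.64, 66.85, 37.78, 64.9, 52.41, 36.95.
max(3.64, 66.85, 37.78, 64.9, 52.41, 36.95) = 66.85.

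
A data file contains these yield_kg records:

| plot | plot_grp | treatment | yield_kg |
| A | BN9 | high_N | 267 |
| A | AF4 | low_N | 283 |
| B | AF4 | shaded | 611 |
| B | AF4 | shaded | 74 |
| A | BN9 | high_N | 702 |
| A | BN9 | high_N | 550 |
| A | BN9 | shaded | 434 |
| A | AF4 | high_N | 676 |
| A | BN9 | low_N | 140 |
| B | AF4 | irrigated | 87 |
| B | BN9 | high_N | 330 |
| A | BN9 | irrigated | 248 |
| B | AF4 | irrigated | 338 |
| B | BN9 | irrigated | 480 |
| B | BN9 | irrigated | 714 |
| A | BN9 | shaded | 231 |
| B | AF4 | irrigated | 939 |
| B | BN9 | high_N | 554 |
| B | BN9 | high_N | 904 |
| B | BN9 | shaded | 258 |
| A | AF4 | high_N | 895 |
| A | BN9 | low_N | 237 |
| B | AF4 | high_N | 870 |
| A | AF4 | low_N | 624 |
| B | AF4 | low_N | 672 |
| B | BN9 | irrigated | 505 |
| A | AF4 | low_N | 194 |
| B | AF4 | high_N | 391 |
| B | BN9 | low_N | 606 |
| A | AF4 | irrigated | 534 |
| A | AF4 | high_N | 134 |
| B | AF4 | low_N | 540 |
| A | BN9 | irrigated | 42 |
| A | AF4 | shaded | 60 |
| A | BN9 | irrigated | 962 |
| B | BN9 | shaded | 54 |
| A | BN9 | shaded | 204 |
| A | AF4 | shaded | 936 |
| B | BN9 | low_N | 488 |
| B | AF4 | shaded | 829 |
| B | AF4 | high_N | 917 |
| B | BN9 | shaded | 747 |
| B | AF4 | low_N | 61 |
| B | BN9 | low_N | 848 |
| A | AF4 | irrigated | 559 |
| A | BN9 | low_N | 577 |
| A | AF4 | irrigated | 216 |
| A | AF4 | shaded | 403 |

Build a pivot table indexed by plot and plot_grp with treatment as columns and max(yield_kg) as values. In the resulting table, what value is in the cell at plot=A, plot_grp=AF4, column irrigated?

559

Rows with plot=A, plot_grp=AF4 and treatment=irrigated: yield_kg values are 534, 559, 216.
max(534, 559, 216) = 559.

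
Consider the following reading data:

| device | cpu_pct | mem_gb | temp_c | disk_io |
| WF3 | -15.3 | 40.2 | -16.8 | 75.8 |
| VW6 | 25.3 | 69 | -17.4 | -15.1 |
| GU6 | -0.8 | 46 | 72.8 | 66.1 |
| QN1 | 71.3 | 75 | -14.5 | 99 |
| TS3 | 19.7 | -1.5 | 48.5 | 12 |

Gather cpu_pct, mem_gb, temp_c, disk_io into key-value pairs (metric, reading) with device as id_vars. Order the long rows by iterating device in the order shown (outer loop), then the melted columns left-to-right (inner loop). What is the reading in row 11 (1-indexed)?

72.8

20 rows total (5 × 4). Row 11: index ⌊(11-1)/4⌋ = 2 into device → GU6; (11-1) mod 4 = 2 into the melted columns → temp_c.
So row 11 is (GU6, temp_c, 72.8); reading = 72.8.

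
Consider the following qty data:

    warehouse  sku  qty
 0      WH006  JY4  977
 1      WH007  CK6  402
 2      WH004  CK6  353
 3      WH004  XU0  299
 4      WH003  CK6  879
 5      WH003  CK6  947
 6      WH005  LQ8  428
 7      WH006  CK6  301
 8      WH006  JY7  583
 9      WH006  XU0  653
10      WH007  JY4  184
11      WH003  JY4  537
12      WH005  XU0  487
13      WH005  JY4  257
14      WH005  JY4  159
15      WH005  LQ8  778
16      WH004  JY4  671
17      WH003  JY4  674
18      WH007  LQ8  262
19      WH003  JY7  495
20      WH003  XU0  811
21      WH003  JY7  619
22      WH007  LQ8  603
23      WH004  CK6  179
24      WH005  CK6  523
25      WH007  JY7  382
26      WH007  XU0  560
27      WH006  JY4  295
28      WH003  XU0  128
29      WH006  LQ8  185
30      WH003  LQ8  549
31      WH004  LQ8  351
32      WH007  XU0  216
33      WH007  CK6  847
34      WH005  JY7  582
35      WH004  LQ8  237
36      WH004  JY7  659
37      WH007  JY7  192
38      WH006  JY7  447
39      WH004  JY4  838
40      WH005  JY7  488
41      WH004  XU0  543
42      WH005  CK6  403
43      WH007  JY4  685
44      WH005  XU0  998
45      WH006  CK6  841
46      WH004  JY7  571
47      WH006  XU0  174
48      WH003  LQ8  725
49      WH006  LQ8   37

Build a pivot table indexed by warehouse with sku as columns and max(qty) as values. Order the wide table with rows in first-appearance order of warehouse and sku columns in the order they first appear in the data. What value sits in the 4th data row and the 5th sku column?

619

With rows in first-appearance order of warehouse, row 4 is warehouse=WH003. sku columns in first-appearance order: JY4, CK6, XU0, LQ8, JY7; column 5 is JY7.
Long rows with warehouse=WH003, sku=JY7: max(495, 619) = 619.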